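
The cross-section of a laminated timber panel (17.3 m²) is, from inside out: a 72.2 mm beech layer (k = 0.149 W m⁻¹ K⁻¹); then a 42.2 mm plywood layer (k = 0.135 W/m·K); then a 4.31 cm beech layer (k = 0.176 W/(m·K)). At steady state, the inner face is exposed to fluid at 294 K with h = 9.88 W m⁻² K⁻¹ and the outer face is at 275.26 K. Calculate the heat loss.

Q = 284 W

Resistance network (inner→outer):
  R_conv,in = 1/(hA) = 1/(9.88·17.3) = 0.005851 K/W
  R_beech = L/(kA) = 0.0722/(0.149·17.3) = 0.02801 K/W
  R_plywood = L/(kA) = 0.0422/(0.135·17.3) = 0.01807 K/W
  R_beech = L/(kA) = 0.0431/(0.176·17.3) = 0.01416 K/W
ΣR = 0.005851 + 0.02801 + 0.01807 + 0.01416 = 0.06609 K/W
Q = ΔT/ΣR = (294 K − 275.26 K)/0.06609 = 284 W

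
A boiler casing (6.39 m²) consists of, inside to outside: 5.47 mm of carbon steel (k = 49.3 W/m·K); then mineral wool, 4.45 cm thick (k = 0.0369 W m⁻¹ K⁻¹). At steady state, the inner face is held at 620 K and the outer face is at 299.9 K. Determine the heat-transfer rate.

Q = 1700 W

Series thermal resistances, inner to outer:
  R_carbon steel = L/(kA) = 0.00547/(49.3·6.39) = 1.736×10^-5 K/W
  R_mineral wool = L/(kA) = 0.0445/(0.0369·6.39) = 0.1887 K/W
ΣR = 1.736×10^-5 + 0.1887 = 0.1887 K/W
Q = ΔT/ΣR = (620 K − 299.9 K)/0.1887 = 1700 W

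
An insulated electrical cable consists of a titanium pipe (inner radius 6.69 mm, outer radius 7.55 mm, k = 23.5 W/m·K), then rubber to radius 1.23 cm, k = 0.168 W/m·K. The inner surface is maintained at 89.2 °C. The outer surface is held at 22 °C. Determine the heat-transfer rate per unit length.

Q' = 145 W/m

Treat each layer as a resistance in series:
  R'_titanium = ln(0.00755/0.00669)/(2πk) = 0.1209/(2π·23.5) = 8.190×10^-4 m·K/W
  R'_rubber = ln(0.0123/0.00755)/(2πk) = 0.4881/(2π·0.168) = 0.4624 m·K/W
ΣR = 8.190×10^-4 + 0.4624 = 0.4632 m·K/W
Q' = ΔT/ΣR = (89.2 °C − 22 °C)/0.4632 = 145 W/m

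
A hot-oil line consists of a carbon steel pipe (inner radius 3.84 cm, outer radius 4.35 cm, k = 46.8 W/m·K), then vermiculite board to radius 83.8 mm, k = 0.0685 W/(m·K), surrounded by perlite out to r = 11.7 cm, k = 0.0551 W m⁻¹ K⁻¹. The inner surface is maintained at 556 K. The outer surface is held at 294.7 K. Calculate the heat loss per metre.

Q' = 105 W/m

Treat each layer as a resistance in series:
  R'_carbon steel = ln(0.0435/0.0384)/(2πk) = 0.1247/(2π·46.8) = 4.241×10^-4 m·K/W
  R'_vermiculite board = ln(0.0838/0.0435)/(2πk) = 0.6557/(2π·0.0685) = 1.523 m·K/W
  R'_perlite = ln(0.117/0.0838)/(2πk) = 0.3337/(2π·0.0551) = 0.9640 m·K/W
ΣR = 4.241×10^-4 + 1.523 + 0.9640 = 2.487 m·K/W
Q' = ΔT/ΣR = (556 K − 294.7 K)/2.487 = 105 W/m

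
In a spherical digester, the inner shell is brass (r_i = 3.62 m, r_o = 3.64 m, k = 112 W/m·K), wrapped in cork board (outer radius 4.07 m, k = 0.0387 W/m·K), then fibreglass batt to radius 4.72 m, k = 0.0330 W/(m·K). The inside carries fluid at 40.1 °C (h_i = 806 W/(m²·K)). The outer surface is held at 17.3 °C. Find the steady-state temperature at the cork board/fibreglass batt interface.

Treat each layer as a resistance in series:
  R_conv,in = 1/(4πr²h) = 1/(4π·3.62²·806) = 7.534×10^-6 K/W
  R_brass = (1/3.62 − 1/3.64)/(4πk) = 0.001518/(4π·112) = 1.078×10^-6 K/W
  R_cork board = (1/3.64 − 1/4.07)/(4πk) = 0.02903/(4π·0.0387) = 0.05968 K/W
  R_fibreglass batt = (1/4.07 − 1/4.72)/(4πk) = 0.03384/(4π·0.0330) = 0.08159 K/W
ΣR = 7.534×10^-6 + 1.078×10^-6 + 0.05968 + 0.08159 = 0.1413 K/W
Q = ΔT/ΣR = (40.1 °C − 17.3 °C)/0.1413 = 161.4 W
From the inner boundary to the cork board/fibreglass batt interface, ΣR_partial = 0.05969 K/W.
T_interface = T_in − Q·ΣR_partial = 40.1 °C − (161.4)(0.05969) = 30.5 °C

T = 30.5 °C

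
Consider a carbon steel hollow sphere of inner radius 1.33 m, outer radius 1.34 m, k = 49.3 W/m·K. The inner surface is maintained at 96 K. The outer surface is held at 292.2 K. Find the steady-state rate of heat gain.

Q = 4πk·ΔT/(1/r₁ − 1/r₂) = 4π × 49.3 × 196.2 / (1/1.33 − 1/1.34) = 2.17×10^7 W

Q = 21700 kW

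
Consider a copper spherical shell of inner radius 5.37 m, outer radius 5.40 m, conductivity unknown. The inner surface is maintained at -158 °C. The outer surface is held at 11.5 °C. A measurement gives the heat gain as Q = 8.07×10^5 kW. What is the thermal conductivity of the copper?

ΣR = ΔT/Q = |-158 − 11.5|/8.07×10^8 = 2.100×10^-7 K/W
(1/r₁−1/r₂)/(4πk) = 2.100×10^-7 ⇒ k = 0.001035/(4π·2.100×10^-7) = 392 W/m·K

k = 392 W/m·K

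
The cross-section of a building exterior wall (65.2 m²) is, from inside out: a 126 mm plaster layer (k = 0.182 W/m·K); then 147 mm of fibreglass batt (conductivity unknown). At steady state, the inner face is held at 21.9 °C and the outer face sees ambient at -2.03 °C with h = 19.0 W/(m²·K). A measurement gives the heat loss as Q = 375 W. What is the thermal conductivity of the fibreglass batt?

k = 0.0430 W/m·K

ΣR = ΔT/Q = |21.9 − -2.03|/375 = 0.06381 K/W
Known resistances:
  R_plaster = L/(kA) = 0.126/(0.182·65.2) = 0.01062 K/W
  R_conv,out = 1/(hA) = 1/(19.0·65.2) = 8.072×10^-4 K/W
R_fibreglass batt = ΣR − ΣR_known = 0.06381 − 0.01143 = 0.05238 K/W
L/(kA) = 0.05238 ⇒ k = 0.147/(0.05238·65.2) = 0.0430 W/m·K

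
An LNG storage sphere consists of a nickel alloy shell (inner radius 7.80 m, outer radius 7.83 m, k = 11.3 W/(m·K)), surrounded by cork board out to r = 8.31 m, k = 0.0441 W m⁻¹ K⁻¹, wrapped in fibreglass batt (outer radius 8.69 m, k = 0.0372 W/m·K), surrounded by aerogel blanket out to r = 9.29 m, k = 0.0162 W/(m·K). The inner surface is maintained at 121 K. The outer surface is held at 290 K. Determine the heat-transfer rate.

Q = 2.77 kW

Treat each layer as a resistance in series:
  R_nickel alloy = (1/7.80 − 1/7.83)/(4πk) = 4.912×10^-4/(4π·11.3) = 3.459×10^-6 K/W
  R_cork board = (1/7.83 − 1/8.31)/(4πk) = 0.007377/(4π·0.0441) = 0.01331 K/W
  R_fibreglass batt = (1/8.31 − 1/8.69)/(4πk) = 0.005262/(4π·0.0372) = 0.01126 K/W
  R_aerogel blanket = (1/8.69 − 1/9.29)/(4πk) = 0.007432/(4π·0.0162) = 0.03651 K/W
ΣR = 3.459×10^-6 + 0.01331 + 0.01126 + 0.03651 = 0.06108 K/W
Q = ΔT/ΣR = (121 K − 290 K)/0.06108 = -2770 W
(Negative Q ⇒ heat flows inward; heat gain = 2770 W.)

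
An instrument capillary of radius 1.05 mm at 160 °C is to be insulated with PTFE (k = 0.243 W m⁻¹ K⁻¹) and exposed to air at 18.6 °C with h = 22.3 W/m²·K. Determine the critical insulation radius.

For a cylinder, r_cr = k_ins/h = 0.243/22.3 = 0.0109 m = 1.09 cm

r_cr = 1.09 cm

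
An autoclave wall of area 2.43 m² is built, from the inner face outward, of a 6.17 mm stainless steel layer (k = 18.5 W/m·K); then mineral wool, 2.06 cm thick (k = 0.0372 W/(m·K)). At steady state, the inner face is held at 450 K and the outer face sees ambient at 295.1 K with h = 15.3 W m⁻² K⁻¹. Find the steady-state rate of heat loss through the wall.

Q = 608 W

Resistance network (inner→outer):
  R_stainless steel = L/(kA) = 0.00617/(18.5·2.43) = 1.372×10^-4 K/W
  R_mineral wool = L/(kA) = 0.0206/(0.0372·2.43) = 0.2279 K/W
  R_conv,out = 1/(hA) = 1/(15.3·2.43) = 0.02690 K/W
ΣR = 1.372×10^-4 + 0.2279 + 0.02690 = 0.2549 K/W
Q = ΔT/ΣR = (450 K − 295.1 K)/0.2549 = 608 W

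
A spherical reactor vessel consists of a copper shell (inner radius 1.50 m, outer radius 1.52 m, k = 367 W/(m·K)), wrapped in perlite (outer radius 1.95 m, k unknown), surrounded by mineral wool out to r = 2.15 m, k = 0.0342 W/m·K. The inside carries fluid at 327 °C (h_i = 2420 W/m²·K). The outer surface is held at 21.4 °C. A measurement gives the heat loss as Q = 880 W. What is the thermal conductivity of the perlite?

ΣR = ΔT/Q = |327 − 21.4|/880 = 0.3473 K/W
Known resistances:
  R_conv,in = 1/(4πr²h) = 1/(4π·1.50²·2420) = 1.461×10^-5 K/W
  R_copper = (1/1.50 − 1/1.52)/(4πk) = 0.008772/(4π·367) = 1.902×10^-6 K/W
  R_mineral wool = (1/1.95 − 1/2.15)/(4πk) = 0.04770/(4π·0.0342) = 0.1110 K/W
R_perlite = ΣR − ΣR_known = 0.3473 − 0.1110 = 0.2363 K/W
(1/r₁−1/r₂)/(4πk) = 0.2363 ⇒ k = 0.1451/(4π·0.2363) = 0.0489 W/m·K

k = 0.0489 W/m·K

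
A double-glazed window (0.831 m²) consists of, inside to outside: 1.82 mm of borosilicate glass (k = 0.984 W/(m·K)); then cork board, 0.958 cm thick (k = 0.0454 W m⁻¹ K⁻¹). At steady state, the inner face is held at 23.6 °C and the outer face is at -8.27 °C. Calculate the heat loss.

Series thermal resistances, inner to outer:
  R_borosilicate glass = L/(kA) = 0.00182/(0.984·0.831) = 0.002226 K/W
  R_cork board = L/(kA) = 0.00958/(0.0454·0.831) = 0.2539 K/W
ΣR = 0.002226 + 0.2539 = 0.2561 K/W
Q = ΔT/ΣR = (23.6 °C − -8.27 °C)/0.2561 = 124 W

Q = 124 W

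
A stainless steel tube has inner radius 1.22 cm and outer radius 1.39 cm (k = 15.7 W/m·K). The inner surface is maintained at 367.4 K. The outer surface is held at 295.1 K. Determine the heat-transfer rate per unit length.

Q' = 2πk·ΔT/ln(r₂/r₁) = 2π × 15.7 × 72.3 / ln(0.0139/0.0122) = 54700 W/m

Q' = 54700 W/m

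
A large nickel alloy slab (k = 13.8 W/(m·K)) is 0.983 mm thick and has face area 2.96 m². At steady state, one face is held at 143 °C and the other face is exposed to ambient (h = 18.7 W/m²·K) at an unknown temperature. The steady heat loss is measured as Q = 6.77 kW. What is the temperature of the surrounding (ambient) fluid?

T_out = 20.5 °C

Series resistances:
  R_nickel alloy = L/(kA) = 9.83×10^-4/(13.8·2.96) = 2.406×10^-5 K/W
  R_conv,out = 1/(hA) = 1/(18.7·2.96) = 0.01807 K/W
ΣR = 0.01809 K/W
ΔT = Q·ΣR = 6770 × 0.01809 = 122.5 K
Heat flows outward, so T_out = T_in − ΔT = 143 − 122.5 = 20.5 °C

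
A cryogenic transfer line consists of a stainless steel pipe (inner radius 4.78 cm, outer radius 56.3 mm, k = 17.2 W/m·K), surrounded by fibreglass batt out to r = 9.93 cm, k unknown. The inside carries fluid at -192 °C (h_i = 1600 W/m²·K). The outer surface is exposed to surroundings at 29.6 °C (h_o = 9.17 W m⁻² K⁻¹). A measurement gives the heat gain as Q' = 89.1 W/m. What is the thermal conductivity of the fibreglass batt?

k = 0.0391 W/m·K

ΣR = ΔT/Q' = |-192 − 29.6|/89.1 = 2.487 m·K/W
Known resistances:
  R'_conv,in = 1/(2πr h) = 1/(2π·0.0478·1600) = 0.002081 m·K/W
  R'_stainless steel = ln(0.0563/0.0478)/(2πk) = 0.1637/(2π·17.2) = 0.001514 m·K/W
  R'_conv,out = 1/(2πr h) = 1/(2π·0.0993·9.17) = 0.1748 m·K/W
R_fibreglass batt = ΣR − ΣR_known = 2.487 − 0.1784 = 2.309 m·K/W
ln(r₂/r₁)/(2πk) = 2.309 ⇒ k = 0.5675/(2π·2.309) = 0.0391 W/m·K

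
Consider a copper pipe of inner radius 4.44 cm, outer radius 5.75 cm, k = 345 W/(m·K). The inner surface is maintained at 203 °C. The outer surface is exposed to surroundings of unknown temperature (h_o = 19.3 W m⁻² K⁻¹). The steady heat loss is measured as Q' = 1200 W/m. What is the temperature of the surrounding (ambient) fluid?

T_out = 30.8 °C

Series resistances:
  R'_copper = ln(0.0575/0.0444)/(2πk) = 0.2585/(2π·345) = 1.193×10^-4 m·K/W
  R'_conv,out = 1/(2πr h) = 1/(2π·0.0575·19.3) = 0.1434 m·K/W
ΣR = 0.1435 m·K/W
ΔT = Q'·ΣR = 1200 × 0.1435 = 172.2 K
Heat flows outward, so T_out = T_in − ΔT = 203 − 172.2 = 30.8 °C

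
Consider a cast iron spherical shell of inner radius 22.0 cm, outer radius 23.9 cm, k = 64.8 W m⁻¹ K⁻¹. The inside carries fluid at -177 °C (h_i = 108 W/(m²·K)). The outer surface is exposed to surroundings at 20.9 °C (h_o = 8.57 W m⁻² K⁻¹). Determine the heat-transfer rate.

Q = 1110 W

Treat each layer as a resistance in series:
  R_conv,in = 1/(4πr²h) = 1/(4π·0.220²·108) = 0.01522 K/W
  R_cast iron = (1/0.220 − 1/0.239)/(4πk) = 0.3614/(4π·64.8) = 4.438×10^-4 K/W
  R_conv,out = 1/(4πr²h) = 1/(4π·0.239²·8.57) = 0.1626 K/W
ΣR = 0.01522 + 4.438×10^-4 + 0.1626 = 0.1783 K/W
Q = ΔT/ΣR = (-177 °C − 20.9 °C)/0.1783 = -1110 W
(Negative Q ⇒ heat flows inward; heat gain = 1110 W.)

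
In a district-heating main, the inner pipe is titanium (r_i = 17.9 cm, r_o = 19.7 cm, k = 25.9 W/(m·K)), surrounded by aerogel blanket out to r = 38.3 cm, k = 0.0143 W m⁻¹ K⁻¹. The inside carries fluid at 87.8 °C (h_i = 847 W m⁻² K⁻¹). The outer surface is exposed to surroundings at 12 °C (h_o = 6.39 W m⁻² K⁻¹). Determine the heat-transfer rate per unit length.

Q' = 10.2 W/m

Treat each layer as a resistance in series:
  R'_conv,in = 1/(2πr h) = 1/(2π·0.179·847) = 0.001050 m·K/W
  R'_titanium = ln(0.197/0.179)/(2πk) = 0.09582/(2π·25.9) = 5.888×10^-4 m·K/W
  R'_aerogel blanket = ln(0.383/0.197)/(2πk) = 0.6648/(2π·0.0143) = 7.399 m·K/W
  R'_conv,out = 1/(2πr h) = 1/(2π·0.383·6.39) = 0.06503 m·K/W
ΣR = 0.001050 + 5.888×10^-4 + 7.399 + 0.06503 = 7.466 m·K/W
Q' = ΔT/ΣR = (87.8 °C − 12 °C)/7.466 = 10.2 W/m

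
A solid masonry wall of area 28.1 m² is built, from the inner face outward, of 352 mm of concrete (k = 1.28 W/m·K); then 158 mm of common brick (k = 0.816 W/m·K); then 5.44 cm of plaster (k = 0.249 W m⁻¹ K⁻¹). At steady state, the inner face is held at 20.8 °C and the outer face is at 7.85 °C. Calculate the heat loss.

Q = 530 W

Series thermal resistances, inner to outer:
  R_concrete = L/(kA) = 0.352/(1.28·28.1) = 0.009786 K/W
  R_common brick = L/(kA) = 0.158/(0.816·28.1) = 0.006891 K/W
  R_plaster = L/(kA) = 0.0544/(0.249·28.1) = 0.007775 K/W
ΣR = 0.009786 + 0.006891 + 0.007775 = 0.02445 K/W
Q = ΔT/ΣR = (20.8 °C − 7.85 °C)/0.02445 = 530 W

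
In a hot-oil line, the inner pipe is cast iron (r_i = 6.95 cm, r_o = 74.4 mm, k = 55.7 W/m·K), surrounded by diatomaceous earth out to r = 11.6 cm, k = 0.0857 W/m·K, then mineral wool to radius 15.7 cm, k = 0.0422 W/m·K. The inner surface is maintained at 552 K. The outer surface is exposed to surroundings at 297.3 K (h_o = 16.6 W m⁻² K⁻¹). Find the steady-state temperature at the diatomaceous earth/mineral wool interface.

Series thermal resistances, inner to outer:
  R'_cast iron = ln(0.0744/0.0695)/(2πk) = 0.06813/(2π·55.7) = 1.947×10^-4 m·K/W
  R'_diatomaceous earth = ln(0.116/0.0744)/(2πk) = 0.4441/(2π·0.0857) = 0.8248 m·K/W
  R'_mineral wool = ln(0.157/0.116)/(2πk) = 0.3027/(2π·0.0422) = 1.141 m·K/W
  R'_conv,out = 1/(2πr h) = 1/(2π·0.157·16.6) = 0.06107 m·K/W
ΣR = 1.947×10^-4 + 0.8248 + 1.141 + 0.06107 = 2.027 m·K/W
Q' = ΔT/ΣR = (552 K − 297.3 K)/2.027 = 125.7 W/m
From the inner boundary to the diatomaceous earth/mineral wool interface, ΣR_partial = 0.8250 m·K/W.
T_interface = T_in − Q'·ΣR_partial = 552 K − (125.7)(0.8250) = 448 K

T = 448 K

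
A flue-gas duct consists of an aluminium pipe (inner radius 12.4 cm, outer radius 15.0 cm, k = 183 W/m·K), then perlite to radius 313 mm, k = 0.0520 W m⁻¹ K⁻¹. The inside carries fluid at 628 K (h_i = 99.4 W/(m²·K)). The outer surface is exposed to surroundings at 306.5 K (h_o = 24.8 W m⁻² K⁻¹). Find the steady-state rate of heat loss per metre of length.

Series thermal resistances, inner to outer:
  R'_conv,in = 1/(2πr h) = 1/(2π·0.124·99.4) = 0.01291 m·K/W
  R'_aluminium = ln(0.150/0.124)/(2πk) = 0.1904/(2π·183) = 1.656×10^-4 m·K/W
  R'_perlite = ln(0.313/0.150)/(2πk) = 0.7356/(2π·0.0520) = 2.251 m·K/W
  R'_conv,out = 1/(2πr h) = 1/(2π·0.313·24.8) = 0.02050 m·K/W
ΣR = 0.01291 + 1.656×10^-4 + 2.251 + 0.02050 = 2.285 m·K/W
Q' = ΔT/ΣR = (628 K − 306.5 K)/2.285 = 141 W/m

Q' = 141 W/m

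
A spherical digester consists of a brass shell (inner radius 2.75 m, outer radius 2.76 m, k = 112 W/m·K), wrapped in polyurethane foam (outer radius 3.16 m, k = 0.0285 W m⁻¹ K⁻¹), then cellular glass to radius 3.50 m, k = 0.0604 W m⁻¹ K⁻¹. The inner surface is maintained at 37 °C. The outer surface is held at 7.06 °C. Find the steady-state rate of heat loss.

Q = 178 W

Resistance network (inner→outer):
  R_brass = (1/2.75 − 1/2.76)/(4πk) = 0.001318/(4π·112) = 9.361×10^-7 K/W
  R_polyurethane foam = (1/2.76 − 1/3.16)/(4πk) = 0.04586/(4π·0.0285) = 0.1281 K/W
  R_cellular glass = (1/3.16 − 1/3.50)/(4πk) = 0.03074/(4π·0.0604) = 0.04050 K/W
ΣR = 9.361×10^-7 + 0.1281 + 0.04050 = 0.1686 K/W
Q = ΔT/ΣR = (37 °C − 7.06 °C)/0.1686 = 178 W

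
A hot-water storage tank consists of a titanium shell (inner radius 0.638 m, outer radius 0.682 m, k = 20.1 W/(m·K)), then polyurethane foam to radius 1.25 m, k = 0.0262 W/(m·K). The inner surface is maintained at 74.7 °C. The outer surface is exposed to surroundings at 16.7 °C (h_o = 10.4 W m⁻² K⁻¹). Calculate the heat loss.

Q = 28.6 W

Treat each layer as a resistance in series:
  R_titanium = (1/0.638 − 1/0.682)/(4πk) = 0.1011/(4π·20.1) = 4.004×10^-4 K/W
  R_polyurethane foam = (1/0.682 − 1/1.25)/(4πk) = 0.6663/(4π·0.0262) = 2.024 K/W
  R_conv,out = 1/(4πr²h) = 1/(4π·1.25²·10.4) = 0.004897 K/W
ΣR = 4.004×10^-4 + 2.024 + 0.004897 = 2.029 K/W
Q = ΔT/ΣR = (74.7 °C − 16.7 °C)/2.029 = 28.6 W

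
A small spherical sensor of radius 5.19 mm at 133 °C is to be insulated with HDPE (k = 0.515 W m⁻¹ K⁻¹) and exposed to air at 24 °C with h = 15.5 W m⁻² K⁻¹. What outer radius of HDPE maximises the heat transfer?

For a sphere, r_cr = 2k_ins/h = 2·0.515/15.5 = 0.0665 m = 6.65 cm

r_cr = 6.65 cm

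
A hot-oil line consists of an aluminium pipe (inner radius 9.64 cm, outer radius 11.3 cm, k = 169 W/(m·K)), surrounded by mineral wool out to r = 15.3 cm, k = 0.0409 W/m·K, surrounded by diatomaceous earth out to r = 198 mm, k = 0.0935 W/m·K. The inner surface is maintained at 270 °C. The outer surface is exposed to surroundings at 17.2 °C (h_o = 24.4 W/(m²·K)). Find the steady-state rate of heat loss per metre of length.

Q' = 153 W/m

Series thermal resistances, inner to outer:
  R'_aluminium = ln(0.113/0.0964)/(2πk) = 0.1589/(2π·169) = 1.496×10^-4 m·K/W
  R'_mineral wool = ln(0.153/0.113)/(2πk) = 0.3031/(2π·0.0409) = 1.179 m·K/W
  R'_diatomaceous earth = ln(0.198/0.153)/(2πk) = 0.2578/(2π·0.0935) = 0.4389 m·K/W
  R'_conv,out = 1/(2πr h) = 1/(2π·0.198·24.4) = 0.03294 m·K/W
ΣR = 1.496×10^-4 + 1.179 + 0.4389 + 0.03294 = 1.651 m·K/W
Q' = ΔT/ΣR = (270 °C − 17.2 °C)/1.651 = 153 W/m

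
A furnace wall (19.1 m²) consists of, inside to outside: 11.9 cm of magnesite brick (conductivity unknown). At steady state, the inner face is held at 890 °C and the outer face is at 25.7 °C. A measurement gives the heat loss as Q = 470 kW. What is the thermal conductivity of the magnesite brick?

ΣR = ΔT/Q = |890 − 25.7|/4.70×10^5 = 0.001839 K/W
L/(kA) = 0.001839 ⇒ k = 0.119/(0.001839·19.1) = 3.39 W/m·K

k = 3.39 W/m·K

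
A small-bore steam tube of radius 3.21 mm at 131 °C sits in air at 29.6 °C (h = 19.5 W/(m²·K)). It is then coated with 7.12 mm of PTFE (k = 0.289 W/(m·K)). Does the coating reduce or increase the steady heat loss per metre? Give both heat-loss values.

Critical radius for a cylinder: r_cr = k/h = 0.0148 m = 1.48 cm.
Outer radius after coating: r₂ = 0.00321 + 0.00712 = 0.01033 m.
Since r₁ < r_cr and r₂ ≤ r_cr, the coating moves toward the maximum at r_cr — heat loss rises.
Bare: R = 1/(2πr₁h) = 2.543 m·K/W; Q = 101.4/2.543 = 39.9 W/m.
Coated: R = R_cond + R_conv = 1.434 m·K/W; Q = 101.4/1.434 = 70.7 W/m.

increases: 39.9 → 70.7 W/m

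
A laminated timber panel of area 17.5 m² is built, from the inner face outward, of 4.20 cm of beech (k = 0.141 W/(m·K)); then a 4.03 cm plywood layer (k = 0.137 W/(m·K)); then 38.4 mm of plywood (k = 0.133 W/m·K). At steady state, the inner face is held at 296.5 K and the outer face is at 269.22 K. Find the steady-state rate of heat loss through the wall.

Series thermal resistances, inner to outer:
  R_beech = L/(kA) = 0.0420/(0.141·17.5) = 0.01702 K/W
  R_plywood = L/(kA) = 0.0403/(0.137·17.5) = 0.01681 K/W
  R_plywood = L/(kA) = 0.0384/(0.133·17.5) = 0.01650 K/W
ΣR = 0.01702 + 0.01681 + 0.01650 = 0.05033 K/W
Q = ΔT/ΣR = (296.5 K − 269.22 K)/0.05033 = 542 W

Q = 542 W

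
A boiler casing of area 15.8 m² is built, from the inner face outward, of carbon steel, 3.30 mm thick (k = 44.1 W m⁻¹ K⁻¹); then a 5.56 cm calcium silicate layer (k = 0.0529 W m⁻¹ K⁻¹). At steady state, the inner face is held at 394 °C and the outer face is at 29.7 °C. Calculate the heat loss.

Q = 5.48 kW

Series thermal resistances, inner to outer:
  R_carbon steel = L/(kA) = 0.00330/(44.1·15.8) = 4.736×10^-6 K/W
  R_calcium silicate = L/(kA) = 0.0556/(0.0529·15.8) = 0.06652 K/W
ΣR = 4.736×10^-6 + 0.06652 = 0.06652 K/W
Q = ΔT/ΣR = (394 °C − 29.7 °C)/0.06652 = 5480 W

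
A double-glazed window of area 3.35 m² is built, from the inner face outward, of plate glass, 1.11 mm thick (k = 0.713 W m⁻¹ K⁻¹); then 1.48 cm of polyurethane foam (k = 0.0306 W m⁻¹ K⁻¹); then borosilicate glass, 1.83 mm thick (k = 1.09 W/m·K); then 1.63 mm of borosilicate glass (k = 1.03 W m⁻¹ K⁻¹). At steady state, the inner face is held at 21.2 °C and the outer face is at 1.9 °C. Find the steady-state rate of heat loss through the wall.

Q = 132 W

Resistance network (inner→outer):
  R_plate glass = L/(kA) = 0.00111/(0.713·3.35) = 4.647×10^-4 K/W
  R_polyurethane foam = L/(kA) = 0.0148/(0.0306·3.35) = 0.1444 K/W
  R_borosilicate glass = L/(kA) = 0.00183/(1.09·3.35) = 5.012×10^-4 K/W
  R_borosilicate glass = L/(kA) = 0.00163/(1.03·3.35) = 4.724×10^-4 K/W
ΣR = 4.647×10^-4 + 0.1444 + 5.012×10^-4 + 4.724×10^-4 = 0.1458 K/W
Q = ΔT/ΣR = (21.2 °C − 1.9 °C)/0.1458 = 132 W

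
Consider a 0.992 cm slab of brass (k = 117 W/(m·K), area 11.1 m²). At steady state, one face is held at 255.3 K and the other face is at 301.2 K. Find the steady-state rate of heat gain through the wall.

Q = kA·ΔT/L = 117 × 11.1 × |255.3 K − 301.2 K| / 0.00992 = 6.01×10^6 W

Q = 6010 kW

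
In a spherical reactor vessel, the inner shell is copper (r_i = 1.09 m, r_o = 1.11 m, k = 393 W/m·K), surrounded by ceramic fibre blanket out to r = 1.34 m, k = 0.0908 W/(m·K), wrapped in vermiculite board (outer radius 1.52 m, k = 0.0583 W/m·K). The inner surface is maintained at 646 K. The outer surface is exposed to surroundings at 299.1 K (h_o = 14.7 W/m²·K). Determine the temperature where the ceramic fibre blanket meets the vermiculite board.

Series thermal resistances, inner to outer:
  R_copper = (1/1.09 − 1/1.11)/(4πk) = 0.01653/(4π·393) = 3.347×10^-6 K/W
  R_ceramic fibre blanket = (1/1.11 − 1/1.34)/(4πk) = 0.1546/(4π·0.0908) = 0.1355 K/W
  R_vermiculite board = (1/1.34 − 1/1.52)/(4πk) = 0.08837/(4π·0.0583) = 0.1206 K/W
  R_conv,out = 1/(4πr²h) = 1/(4π·1.52²·14.7) = 0.002343 K/W
ΣR = 3.347×10^-6 + 0.1355 + 0.1206 + 0.002343 = 0.2584 K/W
Q = ΔT/ΣR = (646 K − 299.1 K)/0.2584 = 1342 W
From the inner boundary to the ceramic fibre blanket/vermiculite board interface, ΣR_partial = 0.1355 K/W.
T_interface = T_in − Q·ΣR_partial = 646 K − (1342)(0.1355) = 464 K

T = 464 K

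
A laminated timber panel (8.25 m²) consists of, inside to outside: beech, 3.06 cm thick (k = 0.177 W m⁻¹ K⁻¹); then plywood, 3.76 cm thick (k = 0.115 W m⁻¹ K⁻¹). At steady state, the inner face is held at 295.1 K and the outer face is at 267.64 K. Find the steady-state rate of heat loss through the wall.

Resistance network (inner→outer):
  R_beech = L/(kA) = 0.0306/(0.177·8.25) = 0.02096 K/W
  R_plywood = L/(kA) = 0.0376/(0.115·8.25) = 0.03963 K/W
ΣR = 0.02096 + 0.03963 = 0.06059 K/W
Q = ΔT/ΣR = (295.1 K − 267.64 K)/0.06059 = 453 W

Q = 453 W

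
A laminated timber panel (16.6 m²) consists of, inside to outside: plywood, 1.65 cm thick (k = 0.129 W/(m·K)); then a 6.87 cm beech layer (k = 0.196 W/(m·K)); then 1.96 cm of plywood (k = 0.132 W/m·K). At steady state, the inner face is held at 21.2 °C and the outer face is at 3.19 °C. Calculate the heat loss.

Q = 477 W

Series thermal resistances, inner to outer:
  R_plywood = L/(kA) = 0.0165/(0.129·16.6) = 0.007705 K/W
  R_beech = L/(kA) = 0.0687/(0.196·16.6) = 0.02112 K/W
  R_plywood = L/(kA) = 0.0196/(0.132·16.6) = 0.008945 K/W
ΣR = 0.007705 + 0.02112 + 0.008945 = 0.03777 K/W
Q = ΔT/ΣR = (21.2 °C − 3.19 °C)/0.03777 = 477 W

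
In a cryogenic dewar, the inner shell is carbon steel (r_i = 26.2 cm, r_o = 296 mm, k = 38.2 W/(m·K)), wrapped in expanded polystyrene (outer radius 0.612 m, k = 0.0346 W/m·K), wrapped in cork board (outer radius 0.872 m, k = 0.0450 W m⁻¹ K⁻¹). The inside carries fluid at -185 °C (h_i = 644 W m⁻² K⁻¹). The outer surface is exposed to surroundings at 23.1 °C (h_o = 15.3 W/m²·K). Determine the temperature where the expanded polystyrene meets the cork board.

Resistance network (inner→outer):
  R_conv,in = 1/(4πr²h) = 1/(4π·0.262²·644) = 0.001800 K/W
  R_carbon steel = (1/0.262 − 1/0.296)/(4πk) = 0.4384/(4π·38.2) = 9.133×10^-4 K/W
  R_expanded polystyrene = (1/0.296 − 1/0.612)/(4πk) = 1.744/(4π·0.0346) = 4.012 K/W
  R_cork board = (1/0.612 − 1/0.872)/(4πk) = 0.4872/(4π·0.0450) = 0.8616 K/W
  R_conv,out = 1/(4πr²h) = 1/(4π·0.872²·15.3) = 0.006840 K/W
ΣR = 0.001800 + 9.133×10^-4 + 4.012 + 0.8616 + 0.006840 = 4.883 K/W
Q = ΔT/ΣR = (-185 °C − 23.1 °C)/4.883 = -42.62 W
From the inner boundary to the expanded polystyrene/cork board interface, ΣR_partial = 4.015 K/W.
T_interface = T_in − Q·ΣR_partial = -185 °C − (-42.62)(4.015) = -13.9 °C

T = -13.9 °C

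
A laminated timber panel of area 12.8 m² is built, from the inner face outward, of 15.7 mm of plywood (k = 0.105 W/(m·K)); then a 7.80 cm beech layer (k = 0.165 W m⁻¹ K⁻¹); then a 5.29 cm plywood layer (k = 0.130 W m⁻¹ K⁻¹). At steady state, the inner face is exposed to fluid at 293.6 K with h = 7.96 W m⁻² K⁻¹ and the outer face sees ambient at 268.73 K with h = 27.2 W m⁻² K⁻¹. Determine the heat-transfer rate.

Treat each layer as a resistance in series:
  R_conv,in = 1/(hA) = 1/(7.96·12.8) = 0.009815 K/W
  R_plywood = L/(kA) = 0.0157/(0.105·12.8) = 0.01168 K/W
  R_beech = L/(kA) = 0.0780/(0.165·12.8) = 0.03693 K/W
  R_plywood = L/(kA) = 0.0529/(0.130·12.8) = 0.03179 K/W
  R_conv,out = 1/(hA) = 1/(27.2·12.8) = 0.002872 K/W
ΣR = 0.009815 + 0.01168 + 0.03693 + 0.03179 + 0.002872 = 0.09309 K/W
Q = ΔT/ΣR = (293.6 K − 268.73 K)/0.09309 = 267 W

Q = 267 W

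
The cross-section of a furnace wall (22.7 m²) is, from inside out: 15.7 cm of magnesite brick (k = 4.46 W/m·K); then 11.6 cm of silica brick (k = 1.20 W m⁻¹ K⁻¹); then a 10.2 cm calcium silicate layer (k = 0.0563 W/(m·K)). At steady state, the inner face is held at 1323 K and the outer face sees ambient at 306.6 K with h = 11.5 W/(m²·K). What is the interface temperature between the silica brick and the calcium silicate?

T = 1257 K

Resistance network (inner→outer):
  R_magnesite brick = L/(kA) = 0.157/(4.46·22.7) = 0.001551 K/W
  R_silica brick = L/(kA) = 0.116/(1.20·22.7) = 0.004258 K/W
  R_calcium silicate = L/(kA) = 0.102/(0.0563·22.7) = 0.07981 K/W
  R_conv,out = 1/(hA) = 1/(11.5·22.7) = 0.003831 K/W
ΣR = 0.001551 + 0.004258 + 0.07981 + 0.003831 = 0.08945 K/W
Q = ΔT/ΣR = (1323 K − 306.6 K)/0.08945 = 11360 W
From the inner boundary to the silica brick/calcium silicate interface, ΣR_partial = 0.005809 K/W.
T_interface = T_in − Q·ΣR_partial = 1323 K − (11360)(0.005809) = 1257 K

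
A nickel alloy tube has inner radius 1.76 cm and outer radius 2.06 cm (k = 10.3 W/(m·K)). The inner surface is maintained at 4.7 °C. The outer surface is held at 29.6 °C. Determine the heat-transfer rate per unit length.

Q' = 2πk·ΔT/ln(r₂/r₁) = 2π × 10.3 × 24.9 / ln(0.0206/0.0176) = 10200 W/m

Q' = 10.2 kW/m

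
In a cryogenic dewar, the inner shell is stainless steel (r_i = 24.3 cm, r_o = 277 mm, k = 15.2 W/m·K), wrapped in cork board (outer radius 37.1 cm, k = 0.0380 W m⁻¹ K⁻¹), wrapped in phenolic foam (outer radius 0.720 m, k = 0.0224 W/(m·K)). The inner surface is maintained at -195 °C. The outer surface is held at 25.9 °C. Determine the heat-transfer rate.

Q = 33.7 W

Series thermal resistances, inner to outer:
  R_stainless steel = (1/0.243 − 1/0.277)/(4πk) = 0.5051/(4π·15.2) = 0.002644 K/W
  R_cork board = (1/0.277 − 1/0.371)/(4πk) = 0.9147/(4π·0.0380) = 1.915 K/W
  R_phenolic foam = (1/0.371 − 1/0.720)/(4πk) = 1.307/(4π·0.0224) = 4.642 K/W
ΣR = 0.002644 + 1.915 + 4.642 = 6.560 K/W
Q = ΔT/ΣR = (-195 °C − 25.9 °C)/6.560 = -33.7 W
(Negative Q ⇒ heat flows inward; heat gain = 33.7 W.)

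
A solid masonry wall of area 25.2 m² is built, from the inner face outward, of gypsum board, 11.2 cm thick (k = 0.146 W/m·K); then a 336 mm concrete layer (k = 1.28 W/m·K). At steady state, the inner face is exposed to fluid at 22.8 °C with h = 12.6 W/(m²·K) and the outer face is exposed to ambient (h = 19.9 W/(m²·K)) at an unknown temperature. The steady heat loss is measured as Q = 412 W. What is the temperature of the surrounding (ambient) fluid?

T_out = 3.85 °C

Series resistances:
  R_conv,in = 1/(hA) = 1/(12.6·25.2) = 0.003149 K/W
  R_gypsum board = L/(kA) = 0.112/(0.146·25.2) = 0.03044 K/W
  R_concrete = L/(kA) = 0.336/(1.28·25.2) = 0.01042 K/W
  R_conv,out = 1/(hA) = 1/(19.9·25.2) = 0.001994 K/W
ΣR = 0.04600 K/W
ΔT = Q·ΣR = 412 × 0.04600 = 18.95 K
Heat flows outward, so T_out = T_in − ΔT = 22.8 − 18.95 = 3.85 °C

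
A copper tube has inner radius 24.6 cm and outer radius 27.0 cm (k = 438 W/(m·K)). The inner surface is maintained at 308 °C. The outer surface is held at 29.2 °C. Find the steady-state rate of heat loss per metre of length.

Q' = 2πk·ΔT/ln(r₂/r₁) = 2π × 438 × 278.8 / ln(0.270/0.246) = 8.24×10^6 W/m

Q' = 8240 kW/m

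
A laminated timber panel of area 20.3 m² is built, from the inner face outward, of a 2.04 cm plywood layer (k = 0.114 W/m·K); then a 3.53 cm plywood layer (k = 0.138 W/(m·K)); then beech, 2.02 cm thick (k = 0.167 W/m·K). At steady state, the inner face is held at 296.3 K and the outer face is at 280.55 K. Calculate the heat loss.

Treat each layer as a resistance in series:
  R_plywood = L/(kA) = 0.0204/(0.114·20.3) = 0.008815 K/W
  R_plywood = L/(kA) = 0.0353/(0.138·20.3) = 0.01260 K/W
  R_beech = L/(kA) = 0.0202/(0.167·20.3) = 0.005959 K/W
ΣR = 0.008815 + 0.01260 + 0.005959 = 0.02737 K/W
Q = ΔT/ΣR = (296.3 K − 280.55 K)/0.02737 = 575 W

Q = 575 W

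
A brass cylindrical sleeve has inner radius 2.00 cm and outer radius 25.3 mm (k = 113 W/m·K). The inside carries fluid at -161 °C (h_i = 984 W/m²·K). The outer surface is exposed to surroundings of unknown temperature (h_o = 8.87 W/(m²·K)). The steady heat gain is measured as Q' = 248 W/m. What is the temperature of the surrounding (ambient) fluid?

Series resistances:
  R'_conv,in = 1/(2πr h) = 1/(2π·0.0200·984) = 0.008087 m·K/W
  R'_brass = ln(0.0253/0.0200)/(2πk) = 0.2351/(2π·113) = 3.311×10^-4 m·K/W
  R'_conv,out = 1/(2πr h) = 1/(2π·0.0253·8.87) = 0.7092 m·K/W
ΣR = 0.7176 m·K/W
ΔT = Q'·ΣR = 248 × 0.7176 = 178.0 K
Heat flows inward, so T_out = T_in + ΔT = -161 + 178.0 = 17.0 °C

T_out = 17.0 °C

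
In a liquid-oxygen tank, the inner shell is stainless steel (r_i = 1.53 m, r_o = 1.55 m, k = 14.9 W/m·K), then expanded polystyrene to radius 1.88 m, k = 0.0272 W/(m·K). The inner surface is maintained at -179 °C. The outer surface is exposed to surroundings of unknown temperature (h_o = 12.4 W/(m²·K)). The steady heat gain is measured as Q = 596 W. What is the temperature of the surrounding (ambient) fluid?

T_out = 19.6 °C

Sum the resistances:
  R_stainless steel = (1/1.53 − 1/1.55)/(4πk) = 0.008433/(4π·14.9) = 4.504×10^-5 K/W
  R_expanded polystyrene = (1/1.55 − 1/1.88)/(4πk) = 0.1132/(4π·0.0272) = 0.3313 K/W
  R_conv,out = 1/(4πr²h) = 1/(4π·1.88²·12.4) = 0.001816 K/W
ΣR = 0.3332 K/W
ΔT = Q·ΣR = 596 × 0.3332 = 198.6 K
Heat flows inward, so T_out = T_in + ΔT = -179 + 198.6 = 19.6 °C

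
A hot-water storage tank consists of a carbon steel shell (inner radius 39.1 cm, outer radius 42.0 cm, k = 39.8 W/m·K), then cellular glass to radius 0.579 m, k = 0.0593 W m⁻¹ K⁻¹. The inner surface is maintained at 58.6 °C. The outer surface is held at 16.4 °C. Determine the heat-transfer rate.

Series thermal resistances, inner to outer:
  R_carbon steel = (1/0.391 − 1/0.420)/(4πk) = 0.1766/(4π·39.8) = 3.531×10^-4 K/W
  R_cellular glass = (1/0.420 − 1/0.579)/(4πk) = 0.6538/(4π·0.0593) = 0.8774 K/W
ΣR = 3.531×10^-4 + 0.8774 = 0.8778 K/W
Q = ΔT/ΣR = (58.6 °C − 16.4 °C)/0.8778 = 48.1 W

Q = 48.1 W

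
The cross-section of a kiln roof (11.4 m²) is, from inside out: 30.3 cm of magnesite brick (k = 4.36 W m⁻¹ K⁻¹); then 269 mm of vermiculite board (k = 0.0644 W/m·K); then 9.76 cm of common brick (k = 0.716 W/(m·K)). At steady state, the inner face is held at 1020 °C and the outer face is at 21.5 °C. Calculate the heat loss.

Resistance network (inner→outer):
  R_magnesite brick = L/(kA) = 0.303/(4.36·11.4) = 0.006096 K/W
  R_vermiculite board = L/(kA) = 0.269/(0.0644·11.4) = 0.3664 K/W
  R_common brick = L/(kA) = 0.0976/(0.716·11.4) = 0.01196 K/W
ΣR = 0.006096 + 0.3664 + 0.01196 = 0.3845 K/W
Q = ΔT/ΣR = (1020 °C − 21.5 °C)/0.3845 = 2600 W

Q = 2600 W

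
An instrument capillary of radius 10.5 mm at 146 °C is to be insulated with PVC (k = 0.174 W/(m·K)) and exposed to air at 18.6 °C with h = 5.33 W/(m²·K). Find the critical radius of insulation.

r_cr = 3.26 cm

For a cylinder, r_cr = k_ins/h = 0.174/5.33 = 0.0326 m = 3.26 cm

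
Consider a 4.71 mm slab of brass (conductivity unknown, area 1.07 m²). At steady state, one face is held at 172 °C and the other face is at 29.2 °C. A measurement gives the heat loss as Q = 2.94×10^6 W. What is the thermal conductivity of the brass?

k = 90.6 W/m·K

ΣR = ΔT/Q = |172 − 29.2|/2.94×10^6 = 4.857×10^-5 K/W
L/(kA) = 4.857×10^-5 ⇒ k = 0.00471/(4.857×10^-5·1.07) = 90.6 W/m·K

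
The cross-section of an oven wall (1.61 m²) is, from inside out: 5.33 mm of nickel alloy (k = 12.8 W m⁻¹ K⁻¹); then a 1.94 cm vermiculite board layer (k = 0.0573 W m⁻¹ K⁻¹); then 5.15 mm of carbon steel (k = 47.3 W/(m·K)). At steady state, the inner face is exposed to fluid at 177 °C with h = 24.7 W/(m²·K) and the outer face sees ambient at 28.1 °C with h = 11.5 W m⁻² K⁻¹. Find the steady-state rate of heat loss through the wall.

Resistance network (inner→outer):
  R_conv,in = 1/(hA) = 1/(24.7·1.61) = 0.02515 K/W
  R_nickel alloy = L/(kA) = 0.00533/(12.8·1.61) = 2.586×10^-4 K/W
  R_vermiculite board = L/(kA) = 0.0194/(0.0573·1.61) = 0.2103 K/W
  R_carbon steel = L/(kA) = 0.00515/(47.3·1.61) = 6.763×10^-5 K/W
  R_conv,out = 1/(hA) = 1/(11.5·1.61) = 0.05401 K/W
ΣR = 0.02515 + 2.586×10^-4 + 0.2103 + 6.763×10^-5 + 0.05401 = 0.2898 K/W
Q = ΔT/ΣR = (177 °C − 28.1 °C)/0.2898 = 514 W

Q = 514 W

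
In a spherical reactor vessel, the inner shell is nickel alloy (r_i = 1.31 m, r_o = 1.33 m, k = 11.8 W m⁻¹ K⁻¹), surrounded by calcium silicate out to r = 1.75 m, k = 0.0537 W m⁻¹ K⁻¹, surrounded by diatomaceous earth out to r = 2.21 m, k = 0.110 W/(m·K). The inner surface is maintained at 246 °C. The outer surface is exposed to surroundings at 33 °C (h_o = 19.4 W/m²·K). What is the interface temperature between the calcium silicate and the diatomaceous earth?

T = 85.2 °C

Resistance network (inner→outer):
  R_nickel alloy = (1/1.31 − 1/1.33)/(4πk) = 0.01148/(4π·11.8) = 7.741×10^-5 K/W
  R_calcium silicate = (1/1.33 − 1/1.75)/(4πk) = 0.1805/(4π·0.0537) = 0.2674 K/W
  R_diatomaceous earth = (1/1.75 − 1/2.21)/(4πk) = 0.1189/(4π·0.110) = 0.08604 K/W
  R_conv,out = 1/(4πr²h) = 1/(4π·2.21²·19.4) = 8.399×10^-4 K/W
ΣR = 7.741×10^-5 + 0.2674 + 0.08604 + 8.399×10^-4 = 0.3544 K/W
Q = ΔT/ΣR = (246 °C − 33 °C)/0.3544 = 601.0 W
From the inner boundary to the calcium silicate/diatomaceous earth interface, ΣR_partial = 0.2675 K/W.
T_interface = T_in − Q·ΣR_partial = 246 °C − (601.0)(0.2675) = 85.2 °C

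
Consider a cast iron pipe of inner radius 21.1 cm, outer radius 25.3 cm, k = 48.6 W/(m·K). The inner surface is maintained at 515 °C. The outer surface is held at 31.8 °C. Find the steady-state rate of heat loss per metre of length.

Q' = 2πk·ΔT/ln(r₂/r₁) = 2π × 48.6 × 483.2 / ln(0.253/0.211) = 8.13×10^5 W/m

Q' = 813 kW/m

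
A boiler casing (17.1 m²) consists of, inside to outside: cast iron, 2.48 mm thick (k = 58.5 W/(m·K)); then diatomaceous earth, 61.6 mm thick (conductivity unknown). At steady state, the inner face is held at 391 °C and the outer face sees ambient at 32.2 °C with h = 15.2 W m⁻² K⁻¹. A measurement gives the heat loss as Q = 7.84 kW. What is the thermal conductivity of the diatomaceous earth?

ΣR = ΔT/Q = |391 − 32.2|/7840 = 0.04577 K/W
Known resistances:
  R_cast iron = L/(kA) = 0.00248/(58.5·17.1) = 2.479×10^-6 K/W
  R_conv,out = 1/(hA) = 1/(15.2·17.1) = 0.003847 K/W
R_diatomaceous earth = ΣR − ΣR_known = 0.04577 − 0.003849 = 0.04192 K/W
L/(kA) = 0.04192 ⇒ k = 0.0616/(0.04192·17.1) = 0.0859 W/m·K

k = 0.0859 W/m·K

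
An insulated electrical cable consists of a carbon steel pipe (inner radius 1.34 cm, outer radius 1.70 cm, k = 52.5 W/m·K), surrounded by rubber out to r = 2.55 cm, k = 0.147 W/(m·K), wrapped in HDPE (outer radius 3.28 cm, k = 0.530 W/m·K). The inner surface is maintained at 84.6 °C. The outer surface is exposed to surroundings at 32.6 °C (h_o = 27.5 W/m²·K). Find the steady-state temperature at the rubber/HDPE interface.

T = 51.5 °C

Series thermal resistances, inner to outer:
  R'_carbon steel = ln(0.0170/0.0134)/(2πk) = 0.2380/(2π·52.5) = 7.214×10^-4 m·K/W
  R'_rubber = ln(0.0255/0.0170)/(2πk) = 0.4055/(2π·0.147) = 0.4390 m·K/W
  R'_HDPE = ln(0.0328/0.0255)/(2πk) = 0.2518/(2π·0.530) = 0.07560 m·K/W
  R'_conv,out = 1/(2πr h) = 1/(2π·0.0328·27.5) = 0.1764 m·K/W
ΣR = 7.214×10^-4 + 0.4390 + 0.07560 + 0.1764 = 0.6917 m·K/W
Q' = ΔT/ΣR = (84.6 °C − 32.6 °C)/0.6917 = 75.18 W/m
From the inner boundary to the rubber/HDPE interface, ΣR_partial = 0.4397 m·K/W.
T_interface = T_in − Q'·ΣR_partial = 84.6 °C − (75.18)(0.4397) = 51.5 °C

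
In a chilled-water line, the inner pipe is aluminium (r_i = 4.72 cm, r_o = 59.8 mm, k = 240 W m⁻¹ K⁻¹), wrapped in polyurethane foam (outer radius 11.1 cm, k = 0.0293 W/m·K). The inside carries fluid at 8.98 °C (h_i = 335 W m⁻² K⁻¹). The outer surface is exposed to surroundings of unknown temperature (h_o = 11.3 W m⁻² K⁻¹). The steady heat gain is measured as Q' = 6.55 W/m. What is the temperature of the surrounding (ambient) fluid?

Sum the resistances:
  R'_conv,in = 1/(2πr h) = 1/(2π·0.0472·335) = 0.01007 m·K/W
  R'_aluminium = ln(0.0598/0.0472)/(2πk) = 0.2366/(2π·240) = 1.569×10^-4 m·K/W
  R'_polyurethane foam = ln(0.111/0.0598)/(2πk) = 0.6185/(2π·0.0293) = 3.360 m·K/W
  R'_conv,out = 1/(2πr h) = 1/(2π·0.111·11.3) = 0.1269 m·K/W
ΣR = 3.497 m·K/W
ΔT = Q'·ΣR = 6.55 × 3.497 = 22.91 K
Heat flows inward, so T_out = T_in + ΔT = 8.98 + 22.91 = 31.9 °C

T_out = 31.9 °C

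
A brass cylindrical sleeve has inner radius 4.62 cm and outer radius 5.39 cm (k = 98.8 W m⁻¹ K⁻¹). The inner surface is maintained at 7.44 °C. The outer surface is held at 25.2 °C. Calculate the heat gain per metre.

Q' = 71.5 kW/m

Q' = 2πk·ΔT/ln(r₂/r₁) = 2π × 98.8 × 17.76 / ln(0.0539/0.0462) = 71500 W/m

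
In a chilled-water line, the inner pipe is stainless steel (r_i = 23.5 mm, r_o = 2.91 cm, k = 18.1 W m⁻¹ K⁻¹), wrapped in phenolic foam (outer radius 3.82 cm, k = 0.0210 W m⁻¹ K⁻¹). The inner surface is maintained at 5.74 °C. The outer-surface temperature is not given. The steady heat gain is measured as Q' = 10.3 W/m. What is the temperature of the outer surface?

Series resistances:
  R'_stainless steel = ln(0.0291/0.0235)/(2πk) = 0.2137/(2π·18.1) = 0.001879 m·K/W
  R'_phenolic foam = ln(0.0382/0.0291)/(2πk) = 0.2721/(2π·0.0210) = 2.062 m·K/W
ΣR = 2.064 m·K/W
ΔT = Q'·ΣR = 10.3 × 2.064 = 21.26 K
Heat flows inward, so T_out = T_in + ΔT = 5.74 + 21.26 = 27.0 °C

T_out = 27.0 °C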